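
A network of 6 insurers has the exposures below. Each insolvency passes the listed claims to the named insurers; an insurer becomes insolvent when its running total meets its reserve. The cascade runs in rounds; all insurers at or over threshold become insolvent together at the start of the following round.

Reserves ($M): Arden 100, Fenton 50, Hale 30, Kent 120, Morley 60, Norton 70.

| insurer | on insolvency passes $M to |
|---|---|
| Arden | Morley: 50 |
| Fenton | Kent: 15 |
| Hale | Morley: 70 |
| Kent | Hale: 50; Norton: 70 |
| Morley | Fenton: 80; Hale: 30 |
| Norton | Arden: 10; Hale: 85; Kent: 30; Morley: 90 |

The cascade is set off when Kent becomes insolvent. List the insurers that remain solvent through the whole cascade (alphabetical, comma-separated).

Arden

Round 1 — Kent becomes insolvent (initial).
  Hale: +50 → 50 ≥ 30
  Norton: +70 → 70 ≥ 70
Round 2 — Hale, Norton become insolvent.
  Arden: +10 → 10 < 100
  Morley: +70+90 → 160 ≥ 60
Round 3 — Morley becomes insolvent.
  Fenton: +80 → 80 ≥ 50
Round 4 — Fenton becomes insolvent.
No further insolvencies.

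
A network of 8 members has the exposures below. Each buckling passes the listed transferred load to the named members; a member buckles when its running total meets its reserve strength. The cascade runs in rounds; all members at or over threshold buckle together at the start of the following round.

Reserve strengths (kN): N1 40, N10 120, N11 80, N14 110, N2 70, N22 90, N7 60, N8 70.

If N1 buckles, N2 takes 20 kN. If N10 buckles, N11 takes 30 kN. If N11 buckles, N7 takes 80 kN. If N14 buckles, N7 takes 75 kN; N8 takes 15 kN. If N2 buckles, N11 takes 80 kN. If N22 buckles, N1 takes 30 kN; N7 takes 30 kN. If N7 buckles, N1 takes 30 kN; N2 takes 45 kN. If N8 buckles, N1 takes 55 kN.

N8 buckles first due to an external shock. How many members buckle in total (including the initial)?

2

Round 1 — N8 buckles (initial).
  N1: +55 → 55 ≥ 40
Round 2 — N1 buckles.
  N2: +20 → 20 < 70
No further bucklings.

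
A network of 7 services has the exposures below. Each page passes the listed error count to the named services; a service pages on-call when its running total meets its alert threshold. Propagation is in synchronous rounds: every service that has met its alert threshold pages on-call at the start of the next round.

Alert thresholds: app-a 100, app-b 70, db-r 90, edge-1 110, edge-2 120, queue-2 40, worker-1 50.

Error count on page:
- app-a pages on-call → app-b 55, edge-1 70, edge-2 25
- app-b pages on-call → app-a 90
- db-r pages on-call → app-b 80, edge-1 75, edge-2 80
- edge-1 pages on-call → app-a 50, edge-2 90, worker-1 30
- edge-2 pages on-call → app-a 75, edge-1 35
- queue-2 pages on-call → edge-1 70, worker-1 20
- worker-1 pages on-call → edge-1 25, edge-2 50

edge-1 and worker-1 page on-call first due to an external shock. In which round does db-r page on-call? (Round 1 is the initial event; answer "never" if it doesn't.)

Round 1 — edge-1, worker-1 page on-call (initial).
  app-a: +50 → 50 < 100
  edge-2: +90+50 → 140 ≥ 120
Round 2 — edge-2 pages on-call.
  app-a: +75 → 125 ≥ 100
Round 3 — app-a pages on-call.
  app-b: +55 → 55 < 70
No further pages.

never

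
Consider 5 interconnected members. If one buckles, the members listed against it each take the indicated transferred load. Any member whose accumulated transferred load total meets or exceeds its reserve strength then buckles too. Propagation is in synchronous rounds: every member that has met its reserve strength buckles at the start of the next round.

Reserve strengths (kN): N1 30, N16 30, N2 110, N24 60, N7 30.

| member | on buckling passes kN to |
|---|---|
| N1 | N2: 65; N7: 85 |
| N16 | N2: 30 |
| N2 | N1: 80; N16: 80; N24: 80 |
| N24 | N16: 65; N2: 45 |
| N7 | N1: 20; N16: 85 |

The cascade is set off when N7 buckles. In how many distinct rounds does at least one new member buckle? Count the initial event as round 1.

Round 1 — N7 buckles (initial).
  N1: +20 → 20 < 30
  N16: +85 → 85 ≥ 30
Round 2 — N16 buckles.
  N2: +30 → 30 < 110
No further bucklings.

2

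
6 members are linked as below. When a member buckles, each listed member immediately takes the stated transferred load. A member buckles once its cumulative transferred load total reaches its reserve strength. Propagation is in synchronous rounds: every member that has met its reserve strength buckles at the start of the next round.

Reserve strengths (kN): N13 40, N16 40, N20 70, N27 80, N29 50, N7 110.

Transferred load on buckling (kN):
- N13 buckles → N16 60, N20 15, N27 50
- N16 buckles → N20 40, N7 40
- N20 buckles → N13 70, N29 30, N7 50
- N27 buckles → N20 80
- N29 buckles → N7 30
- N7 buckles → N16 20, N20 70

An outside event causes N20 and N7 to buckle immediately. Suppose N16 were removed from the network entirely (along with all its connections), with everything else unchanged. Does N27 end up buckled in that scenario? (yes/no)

no

With N16 removed:
Round 1 — N20, N7 buckle (initial).
  N13: +70 → 70 ≥ 40
  N29: +30 → 30 < 50
Round 2 — N13 buckles.
  N27: +50 → 50 < 80
No further bucklings.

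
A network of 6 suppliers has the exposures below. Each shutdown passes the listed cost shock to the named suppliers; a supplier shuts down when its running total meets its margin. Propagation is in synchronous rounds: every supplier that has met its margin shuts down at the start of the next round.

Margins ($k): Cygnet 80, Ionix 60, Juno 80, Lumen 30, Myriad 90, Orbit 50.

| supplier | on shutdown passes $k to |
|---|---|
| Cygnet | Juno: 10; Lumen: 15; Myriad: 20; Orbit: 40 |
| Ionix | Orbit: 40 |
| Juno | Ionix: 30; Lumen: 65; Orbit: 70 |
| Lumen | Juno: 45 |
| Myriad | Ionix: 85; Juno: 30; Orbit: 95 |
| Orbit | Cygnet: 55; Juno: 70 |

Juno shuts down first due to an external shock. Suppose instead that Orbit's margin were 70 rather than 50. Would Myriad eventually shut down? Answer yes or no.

With Orbit's margin at 70:
Round 1 — Juno shuts down (initial).
  Ionix: +30 → 30 < 60
  Lumen: +65 → 65 ≥ 30
  Orbit: +70 → 70 ≥ 70
Round 2 — Lumen, Orbit shut down.
  Cygnet: +55 → 55 < 80
No further shutdowns.

no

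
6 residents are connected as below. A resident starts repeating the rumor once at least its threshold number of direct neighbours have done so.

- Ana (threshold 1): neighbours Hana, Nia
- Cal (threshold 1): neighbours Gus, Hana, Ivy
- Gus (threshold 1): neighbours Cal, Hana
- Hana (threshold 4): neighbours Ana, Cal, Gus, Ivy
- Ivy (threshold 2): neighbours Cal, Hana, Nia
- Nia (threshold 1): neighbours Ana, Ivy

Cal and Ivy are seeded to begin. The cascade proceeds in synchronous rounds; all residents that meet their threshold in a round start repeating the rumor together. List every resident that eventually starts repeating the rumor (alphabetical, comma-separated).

Ana, Cal, Gus, Hana, Ivy, Nia

Round 1 — Cal, Ivy start repeating the rumor (initial).
Round 2 — checking thresholds:
  Gus: 1 of 2 neighbours ≥ 1, starts repeating the rumor.
  Hana: 2 of 4 neighbours < 4, holds.
  Nia: 1 of 2 neighbours ≥ 1, starts repeating the rumor.
Round 3 — checking thresholds:
  Ana: 1 of 2 neighbours ≥ 1, starts repeating the rumor.
  Hana: 3 of 4 neighbours < 4, holds.
Round 4 — checking thresholds:
  Hana: 4 of 4 neighbours ≥ 4, starts repeating the rumor.
Round 5 — no new spreads; cascade stops.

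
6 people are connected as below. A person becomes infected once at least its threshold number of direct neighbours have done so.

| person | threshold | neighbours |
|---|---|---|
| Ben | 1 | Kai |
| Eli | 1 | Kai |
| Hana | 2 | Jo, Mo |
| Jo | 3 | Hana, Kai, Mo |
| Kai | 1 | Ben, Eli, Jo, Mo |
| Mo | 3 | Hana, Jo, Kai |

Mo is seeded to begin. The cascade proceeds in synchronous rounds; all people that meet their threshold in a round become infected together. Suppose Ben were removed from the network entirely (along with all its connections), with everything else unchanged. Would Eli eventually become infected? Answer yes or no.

yes

With Ben removed:
Round 1 — Mo becomes infected (initial).
Round 2 — checking thresholds:
  Hana: 1 of 2 neighbours < 2, not yet.
  Jo: 1 of 3 neighbours < 3, not yet.
  Kai: 1 of 3 neighbours ≥ 1, becomes infected.
Round 3 — checking thresholds:
  Eli: 1 of 1 neighbours ≥ 1, becomes infected.
  Hana: 1 of 2 neighbours < 2, not yet.
  Jo: 2 of 3 neighbours < 3, not yet.
Round 4 — no new infections; cascade stops.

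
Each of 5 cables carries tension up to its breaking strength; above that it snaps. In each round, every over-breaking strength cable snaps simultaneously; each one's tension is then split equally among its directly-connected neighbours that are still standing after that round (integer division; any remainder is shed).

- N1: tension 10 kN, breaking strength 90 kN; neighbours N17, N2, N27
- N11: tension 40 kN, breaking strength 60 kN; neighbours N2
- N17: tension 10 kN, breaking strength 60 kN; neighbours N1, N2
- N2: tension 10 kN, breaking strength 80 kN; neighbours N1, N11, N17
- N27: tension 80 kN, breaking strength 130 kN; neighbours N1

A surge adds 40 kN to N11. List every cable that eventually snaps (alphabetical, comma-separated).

N11, N2

Round 1 — N11 at 80 > 60. N11 snaps.
  N11 sheds 80 kN to N2: 80 each.
    N2: 10+80 = 90 > 80
Round 2 — N2 snaps.
  N2 sheds 90 kN to N1, N17: 45 each.
    N1: 10+45 = 55 ≤ 90
    N17: 10+45 = 55 ≤ 60
No further breaks.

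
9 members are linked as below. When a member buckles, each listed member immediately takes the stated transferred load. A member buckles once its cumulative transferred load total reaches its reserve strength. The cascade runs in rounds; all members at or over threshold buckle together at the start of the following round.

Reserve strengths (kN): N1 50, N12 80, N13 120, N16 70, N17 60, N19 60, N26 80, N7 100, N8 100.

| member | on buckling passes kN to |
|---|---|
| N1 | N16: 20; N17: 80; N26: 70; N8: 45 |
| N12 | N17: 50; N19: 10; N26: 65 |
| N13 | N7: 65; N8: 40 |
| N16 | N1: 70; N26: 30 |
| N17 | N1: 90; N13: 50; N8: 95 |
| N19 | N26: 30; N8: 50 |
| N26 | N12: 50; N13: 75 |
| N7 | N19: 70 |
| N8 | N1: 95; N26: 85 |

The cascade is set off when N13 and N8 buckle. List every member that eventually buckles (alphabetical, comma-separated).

Round 1 — N13, N8 buckle (initial).
  N1: +95 → 95 ≥ 50
  N26: +85 → 85 ≥ 80
  N7: +65 → 65 < 100
Round 2 — N1, N26 buckle.
  N12: +50 → 50 < 80
  N16: +20 → 20 < 70
  N17: +80 → 80 ≥ 60
Round 3 — N17 buckles.
No further bucklings.

N1, N13, N17, N26, N8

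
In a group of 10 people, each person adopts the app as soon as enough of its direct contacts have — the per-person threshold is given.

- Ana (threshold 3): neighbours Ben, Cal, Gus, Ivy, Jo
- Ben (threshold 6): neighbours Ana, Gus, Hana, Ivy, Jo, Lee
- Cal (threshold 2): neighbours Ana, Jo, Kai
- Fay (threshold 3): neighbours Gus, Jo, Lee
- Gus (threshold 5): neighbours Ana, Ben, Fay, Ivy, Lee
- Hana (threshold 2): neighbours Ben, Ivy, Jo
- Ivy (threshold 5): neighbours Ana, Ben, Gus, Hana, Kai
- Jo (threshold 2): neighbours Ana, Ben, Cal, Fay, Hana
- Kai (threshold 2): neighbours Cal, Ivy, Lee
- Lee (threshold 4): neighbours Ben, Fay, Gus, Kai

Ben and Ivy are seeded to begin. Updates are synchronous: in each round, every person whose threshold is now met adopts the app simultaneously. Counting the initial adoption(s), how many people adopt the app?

7

Round 1 — Ben, Ivy adopt the app (initial).
Round 2 — checking thresholds:
  Ana: 2 of 5 neighbours < 3, holds.
  Gus: 2 of 5 neighbours < 5, holds.
  Hana: 2 of 3 neighbours ≥ 2, adopts the app.
  Jo: 1 of 5 neighbours < 2, holds.
  Kai: 1 of 3 neighbours < 2, holds.
  Lee: 1 of 4 neighbours < 4, holds.
Round 3 — checking thresholds:
  Ana: 2 of 5 neighbours < 3, holds.
  Gus: 2 of 5 neighbours < 5, holds.
  Jo: 2 of 5 neighbours ≥ 2, adopts the app.
  Kai: 1 of 3 neighbours < 2, holds.
  Lee: 1 of 4 neighbours < 4, holds.
Round 4 — checking thresholds:
  Ana: 3 of 5 neighbours ≥ 3, adopts the app.
  Cal: 1 of 3 neighbours < 2, holds.
  Fay: 1 of 3 neighbours < 3, holds.
  Gus: 2 of 5 neighbours < 5, holds.
  Kai: 1 of 3 neighbours < 2, holds.
  Lee: 1 of 4 neighbours < 4, holds.
Round 5 — checking thresholds:
  Cal: 2 of 3 neighbours ≥ 2, adopts the app.
  Fay: 1 of 3 neighbours < 3, holds.
  Gus: 3 of 5 neighbours < 5, holds.
  Kai: 1 of 3 neighbours < 2, holds.
  Lee: 1 of 4 neighbours < 4, holds.
Round 6 — checking thresholds:
  Fay: 1 of 3 neighbours < 3, holds.
  Gus: 3 of 5 neighbours < 5, holds.
  Kai: 2 of 3 neighbours ≥ 2, adopts the app.
  Lee: 1 of 4 neighbours < 4, holds.
Round 7 — no new adoptions; cascade stops.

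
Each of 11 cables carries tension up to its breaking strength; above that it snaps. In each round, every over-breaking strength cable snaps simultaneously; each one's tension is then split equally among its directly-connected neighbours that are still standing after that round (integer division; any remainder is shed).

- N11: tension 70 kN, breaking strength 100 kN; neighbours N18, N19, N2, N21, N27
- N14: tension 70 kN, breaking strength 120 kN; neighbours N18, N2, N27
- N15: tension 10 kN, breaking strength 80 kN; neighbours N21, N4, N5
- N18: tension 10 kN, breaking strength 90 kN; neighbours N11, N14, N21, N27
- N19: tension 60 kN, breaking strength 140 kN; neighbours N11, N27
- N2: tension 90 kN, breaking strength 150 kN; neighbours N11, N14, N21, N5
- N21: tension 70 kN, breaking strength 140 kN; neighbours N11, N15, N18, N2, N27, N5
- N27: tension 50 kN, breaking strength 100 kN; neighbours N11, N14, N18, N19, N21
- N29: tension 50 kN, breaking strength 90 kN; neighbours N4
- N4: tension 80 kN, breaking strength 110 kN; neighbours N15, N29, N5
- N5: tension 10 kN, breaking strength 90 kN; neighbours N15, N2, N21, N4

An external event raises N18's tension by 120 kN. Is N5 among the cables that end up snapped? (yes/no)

yes

Round 1 — N18 at 130 > 90. N18 snaps.
  N18 sheds 130 kN to N11, N14, N21, N27: 32 each (2 lost).
    N11: 70+32 = 102 > 100
    N14: 70+32 = 102 ≤ 120
    N21: 70+32 = 102 ≤ 140
    N27: 50+32 = 82 ≤ 100
Round 2 — N11 snaps.
  N11 sheds 102 kN to N19, N2, N21, N27: 25 each (2 lost).
    N19: 60+25 = 85 ≤ 140
    N2: 90+25 = 115 ≤ 150
    N21: 102+25 = 127 ≤ 140
    N27: 82+25 = 107 > 100
Round 3 — N27 snaps.
  N27 sheds 107 kN to N14, N19, N21: 35 each (2 lost).
    N14: 102+35 = 137 > 120
    N19: 85+35 = 120 ≤ 140
    N21: 127+35 = 162 > 140
Round 4 — N14, N21 snap.
  N14 sheds 137 kN to N2: 137 each.
    N2: 115+137 = 252 > 150
  N21 sheds 162 kN to N15, N2, N5: 54 each.
    N15: 10+54 = 64 ≤ 80
    N2: 252+54 = 306 > 150
    N5: 10+54 = 64 ≤ 90
Round 5 — N2 snaps.
  N2 sheds 306 kN to N5: 306 each.
    N5: 64+306 = 370 > 90
Round 6 — N5 snaps.
  N5 sheds 370 kN to N15, N4: 185 each.
    N15: 64+185 = 249 > 80
    N4: 80+185 = 265 > 110
Round 7 — N15, N4 snap.
  N15 sheds 249 kN: no online neighbours, lost.
  N4 sheds 265 kN to N29: 265 each.
    N29: 50+265 = 315 > 90
Round 8 — N29 snaps.
  N29 sheds 315 kN: no online neighbours, lost.
No further breaks.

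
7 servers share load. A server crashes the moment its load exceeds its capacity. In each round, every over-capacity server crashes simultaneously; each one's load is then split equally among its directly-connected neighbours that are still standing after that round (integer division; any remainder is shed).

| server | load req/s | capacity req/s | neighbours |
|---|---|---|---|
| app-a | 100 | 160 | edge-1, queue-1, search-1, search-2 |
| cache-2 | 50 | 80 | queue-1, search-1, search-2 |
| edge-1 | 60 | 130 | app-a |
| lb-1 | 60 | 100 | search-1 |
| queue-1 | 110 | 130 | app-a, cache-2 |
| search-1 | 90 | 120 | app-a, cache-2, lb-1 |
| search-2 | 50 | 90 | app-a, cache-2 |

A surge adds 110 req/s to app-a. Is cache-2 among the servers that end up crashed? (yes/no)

Round 1 — app-a at 210 > 160. app-a crashes.
  app-a sheds 210 req/s to edge-1, queue-1, search-1, search-2: 52 each (2 lost).
    edge-1: 60+52 = 112 ≤ 130
    queue-1: 110+52 = 162 > 130
    search-1: 90+52 = 142 > 120
    search-2: 50+52 = 102 > 90
Round 2 — queue-1, search-1, search-2 crash.
  queue-1 sheds 162 req/s to cache-2: 162 each.
    cache-2: 50+162 = 212 > 80
  search-1 sheds 142 req/s to cache-2, lb-1: 71 each.
    cache-2: 212+71 = 283 > 80
    lb-1: 60+71 = 131 > 100
  search-2 sheds 102 req/s to cache-2: 102 each.
    cache-2: 283+102 = 385 > 80
Round 3 — cache-2, lb-1 crash.
  cache-2 sheds 385 req/s: no online neighbours, lost.
  lb-1 sheds 131 req/s: no online neighbours, lost.
No further crashes.

yes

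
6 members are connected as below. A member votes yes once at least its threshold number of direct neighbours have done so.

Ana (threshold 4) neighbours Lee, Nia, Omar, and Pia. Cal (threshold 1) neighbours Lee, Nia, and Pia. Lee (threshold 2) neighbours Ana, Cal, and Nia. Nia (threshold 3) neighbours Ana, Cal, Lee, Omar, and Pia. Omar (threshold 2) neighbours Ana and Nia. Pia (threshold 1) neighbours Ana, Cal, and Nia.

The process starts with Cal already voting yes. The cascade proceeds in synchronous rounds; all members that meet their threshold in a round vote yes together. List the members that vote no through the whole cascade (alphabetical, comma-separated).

Ana, Lee, Nia, Omar

Round 1 — Cal votes yes (initial).
Round 2 — checking thresholds:
  Lee: 1 of 3 neighbours < 2, below threshold.
  Nia: 1 of 5 neighbours < 3, below threshold.
  Pia: 1 of 3 neighbours ≥ 1, votes yes.
Round 3 — no new yes votes; cascade stops.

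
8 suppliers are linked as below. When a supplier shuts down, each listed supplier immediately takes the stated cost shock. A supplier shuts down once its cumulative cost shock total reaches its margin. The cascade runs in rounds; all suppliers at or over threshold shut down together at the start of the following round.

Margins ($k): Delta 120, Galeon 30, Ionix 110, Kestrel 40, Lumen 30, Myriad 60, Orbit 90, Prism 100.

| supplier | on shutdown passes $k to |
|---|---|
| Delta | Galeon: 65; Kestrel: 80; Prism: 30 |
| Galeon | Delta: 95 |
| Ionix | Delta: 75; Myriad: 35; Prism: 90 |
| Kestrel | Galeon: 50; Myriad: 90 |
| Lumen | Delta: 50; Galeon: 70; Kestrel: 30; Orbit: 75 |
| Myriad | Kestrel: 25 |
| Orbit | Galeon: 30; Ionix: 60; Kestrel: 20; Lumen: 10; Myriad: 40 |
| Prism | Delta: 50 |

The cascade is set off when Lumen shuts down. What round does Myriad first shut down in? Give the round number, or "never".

Round 1 — Lumen shuts down (initial).
  Delta: +50 → 50 < 120
  Galeon: +70 → 70 ≥ 30
  Kestrel: +30 → 30 < 40
  Orbit: +75 → 75 < 90
Round 2 — Galeon shuts down.
  Delta: +95 → 145 ≥ 120
Round 3 — Delta shuts down.
  Kestrel: +80 → 110 ≥ 40
  Prism: +30 → 30 < 100
Round 4 — Kestrel shuts down.
  Myriad: +90 → 90 ≥ 60
Round 5 — Myriad shuts down.
No further shutdowns.

5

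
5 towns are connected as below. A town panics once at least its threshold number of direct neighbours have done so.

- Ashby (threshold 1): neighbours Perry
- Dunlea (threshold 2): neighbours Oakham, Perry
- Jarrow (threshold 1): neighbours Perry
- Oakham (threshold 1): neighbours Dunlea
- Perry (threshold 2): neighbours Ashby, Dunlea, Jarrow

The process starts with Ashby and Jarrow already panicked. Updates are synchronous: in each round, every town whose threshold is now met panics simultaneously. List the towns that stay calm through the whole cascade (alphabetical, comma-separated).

Round 1 — Ashby, Jarrow panic (initial).
Round 2 — checking thresholds:
  Perry: 2 of 3 neighbours ≥ 2, panics.
Round 3 — no new panics; cascade stops.

Dunlea, Oakham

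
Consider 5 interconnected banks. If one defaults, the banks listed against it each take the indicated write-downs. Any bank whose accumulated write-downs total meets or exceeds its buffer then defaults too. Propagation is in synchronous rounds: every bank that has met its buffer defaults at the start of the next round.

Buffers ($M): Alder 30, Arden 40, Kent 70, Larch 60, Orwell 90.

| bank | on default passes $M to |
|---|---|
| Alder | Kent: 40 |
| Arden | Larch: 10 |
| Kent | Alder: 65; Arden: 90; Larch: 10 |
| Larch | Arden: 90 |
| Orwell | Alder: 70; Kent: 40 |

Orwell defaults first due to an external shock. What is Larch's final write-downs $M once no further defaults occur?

Round 1 — Orwell defaults (initial).
  Alder: +70 → 70 ≥ 30
  Kent: +40 → 40 < 70
Round 2 — Alder defaults.
  Kent: +40 → 80 ≥ 70
Round 3 — Kent defaults.
  Arden: +90 → 90 ≥ 40
  Larch: +10 → 10 < 60
Round 4 — Arden defaults.
  Larch: +10 → 20 < 60
No further defaults.

20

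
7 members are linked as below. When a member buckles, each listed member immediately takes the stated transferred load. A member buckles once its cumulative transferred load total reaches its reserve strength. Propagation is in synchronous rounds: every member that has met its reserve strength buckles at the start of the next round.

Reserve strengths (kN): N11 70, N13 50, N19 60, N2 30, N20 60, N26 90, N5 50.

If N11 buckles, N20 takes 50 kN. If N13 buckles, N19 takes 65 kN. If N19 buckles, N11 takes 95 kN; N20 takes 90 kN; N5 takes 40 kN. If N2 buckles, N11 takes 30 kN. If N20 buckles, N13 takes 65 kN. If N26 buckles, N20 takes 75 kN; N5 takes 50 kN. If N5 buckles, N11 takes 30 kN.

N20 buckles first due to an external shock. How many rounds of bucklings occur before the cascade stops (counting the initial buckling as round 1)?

4

Round 1 — N20 buckles (initial).
  N13: +65 → 65 ≥ 50
Round 2 — N13 buckles.
  N19: +65 → 65 ≥ 60
Round 3 — N19 buckles.
  N11: +95 → 95 ≥ 70
  N5: +40 → 40 < 50
Round 4 — N11 buckles.
No further bucklings.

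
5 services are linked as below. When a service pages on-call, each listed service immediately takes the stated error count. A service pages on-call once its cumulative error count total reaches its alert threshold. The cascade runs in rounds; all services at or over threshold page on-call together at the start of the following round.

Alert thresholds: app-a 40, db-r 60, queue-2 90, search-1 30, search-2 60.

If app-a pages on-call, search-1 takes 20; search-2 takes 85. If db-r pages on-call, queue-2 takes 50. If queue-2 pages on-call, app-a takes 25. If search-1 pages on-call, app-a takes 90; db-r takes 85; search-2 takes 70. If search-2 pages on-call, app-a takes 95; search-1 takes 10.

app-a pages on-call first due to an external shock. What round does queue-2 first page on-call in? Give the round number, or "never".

Round 1 — app-a pages on-call (initial).
  search-1: +20 → 20 < 30
  search-2: +85 → 85 ≥ 60
Round 2 — search-2 pages on-call.
  search-1: +10 → 30 ≥ 30
Round 3 — search-1 pages on-call.
  db-r: +85 → 85 ≥ 60
Round 4 — db-r pages on-call.
  queue-2: +50 → 50 < 90
No further pages.

never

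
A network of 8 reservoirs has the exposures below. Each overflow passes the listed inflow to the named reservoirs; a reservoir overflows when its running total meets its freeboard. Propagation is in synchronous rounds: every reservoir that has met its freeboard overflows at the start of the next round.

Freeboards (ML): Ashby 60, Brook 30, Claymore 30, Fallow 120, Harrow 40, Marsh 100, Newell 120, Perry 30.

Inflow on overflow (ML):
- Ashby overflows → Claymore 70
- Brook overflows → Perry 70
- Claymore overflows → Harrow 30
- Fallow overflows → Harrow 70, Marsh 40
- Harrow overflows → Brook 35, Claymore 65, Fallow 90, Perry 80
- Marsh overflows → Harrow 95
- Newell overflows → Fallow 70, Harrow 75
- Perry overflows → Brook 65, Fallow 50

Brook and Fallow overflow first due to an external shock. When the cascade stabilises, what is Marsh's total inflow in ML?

Round 1 — Brook, Fallow overflow (initial).
  Harrow: +70 → 70 ≥ 40
  Marsh: +40 → 40 < 100
  Perry: +70 → 70 ≥ 30
Round 2 — Harrow, Perry overflow.
  Claymore: +65 → 65 ≥ 30
Round 3 — Claymore overflows.
No further overflows.

40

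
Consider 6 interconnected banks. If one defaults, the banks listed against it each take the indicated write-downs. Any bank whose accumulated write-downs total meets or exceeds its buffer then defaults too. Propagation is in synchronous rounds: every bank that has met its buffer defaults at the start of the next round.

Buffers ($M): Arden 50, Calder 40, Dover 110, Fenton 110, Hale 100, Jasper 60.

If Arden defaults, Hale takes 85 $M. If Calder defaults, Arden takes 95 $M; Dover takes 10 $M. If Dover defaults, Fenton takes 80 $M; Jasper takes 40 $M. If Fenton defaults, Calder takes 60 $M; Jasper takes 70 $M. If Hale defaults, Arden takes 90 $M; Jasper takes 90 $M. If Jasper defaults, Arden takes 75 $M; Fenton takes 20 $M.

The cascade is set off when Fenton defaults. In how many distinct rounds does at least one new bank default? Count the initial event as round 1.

Round 1 — Fenton defaults (initial).
  Calder: +60 → 60 ≥ 40
  Jasper: +70 → 70 ≥ 60
Round 2 — Calder, Jasper default.
  Arden: +95+75 → 170 ≥ 50
  Dover: +10 → 10 < 110
Round 3 — Arden defaults.
  Hale: +85 → 85 < 100
No further defaults.

3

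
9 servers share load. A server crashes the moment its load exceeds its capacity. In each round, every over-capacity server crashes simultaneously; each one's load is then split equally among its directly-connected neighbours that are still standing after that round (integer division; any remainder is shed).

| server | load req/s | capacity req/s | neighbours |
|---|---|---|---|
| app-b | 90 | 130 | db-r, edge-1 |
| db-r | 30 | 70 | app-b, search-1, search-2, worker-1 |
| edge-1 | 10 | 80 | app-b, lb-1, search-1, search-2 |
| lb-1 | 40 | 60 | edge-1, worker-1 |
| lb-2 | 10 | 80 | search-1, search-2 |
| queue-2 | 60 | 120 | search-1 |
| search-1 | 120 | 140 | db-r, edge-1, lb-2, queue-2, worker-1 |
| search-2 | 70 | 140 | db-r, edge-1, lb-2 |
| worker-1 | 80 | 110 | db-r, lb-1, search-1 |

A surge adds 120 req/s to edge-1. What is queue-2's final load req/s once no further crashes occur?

98

Round 1 — edge-1 at 130 > 80. edge-1 crashes.
  edge-1 sheds 130 req/s to app-b, lb-1, search-1, search-2: 32 each (2 lost).
    app-b: 90+32 = 122 ≤ 130
    lb-1: 40+32 = 72 > 60
    search-1: 120+32 = 152 > 140
    search-2: 70+32 = 102 ≤ 140
Round 2 — lb-1, search-1 crash.
  lb-1 sheds 72 req/s to worker-1: 72 each.
    worker-1: 80+72 = 152 > 110
  search-1 sheds 152 req/s to db-r, lb-2, queue-2, worker-1: 38 each.
    db-r: 30+38 = 68 ≤ 70
    lb-2: 10+38 = 48 ≤ 80
    queue-2: 60+38 = 98 ≤ 120
    worker-1: 152+38 = 190 > 110
Round 3 — worker-1 crashes.
  worker-1 sheds 190 req/s to db-r: 190 each.
    db-r: 68+190 = 258 > 70
Round 4 — db-r crashes.
  db-r sheds 258 req/s to app-b, search-2: 129 each.
    app-b: 122+129 = 251 > 130
    search-2: 102+129 = 231 > 140
Round 5 — app-b, search-2 crash.
  app-b sheds 251 req/s: no online neighbours, lost.
  search-2 sheds 231 req/s to lb-2: 231 each.
    lb-2: 48+231 = 279 > 80
Round 6 — lb-2 crashes.
  lb-2 sheds 279 req/s: no online neighbours, lost.
No further crashes.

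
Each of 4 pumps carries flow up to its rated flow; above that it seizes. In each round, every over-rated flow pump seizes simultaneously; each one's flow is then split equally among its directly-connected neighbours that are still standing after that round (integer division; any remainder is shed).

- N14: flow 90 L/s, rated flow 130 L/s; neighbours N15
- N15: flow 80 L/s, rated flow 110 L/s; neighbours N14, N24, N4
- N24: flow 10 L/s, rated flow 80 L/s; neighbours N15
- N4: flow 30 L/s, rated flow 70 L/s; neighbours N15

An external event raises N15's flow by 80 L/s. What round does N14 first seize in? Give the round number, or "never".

Round 1 — N15 at 160 > 110. N15 seizes.
  N15 sheds 160 L/s to N14, N24, N4: 53 each (1 lost).
    N14: 90+53 = 143 > 130
    N24: 10+53 = 63 ≤ 80
    N4: 30+53 = 83 > 70
Round 2 — N14, N4 seize.
  N14 sheds 143 L/s: no online neighbours, lost.
  N4 sheds 83 L/s: no online neighbours, lost.
No further seizures.

2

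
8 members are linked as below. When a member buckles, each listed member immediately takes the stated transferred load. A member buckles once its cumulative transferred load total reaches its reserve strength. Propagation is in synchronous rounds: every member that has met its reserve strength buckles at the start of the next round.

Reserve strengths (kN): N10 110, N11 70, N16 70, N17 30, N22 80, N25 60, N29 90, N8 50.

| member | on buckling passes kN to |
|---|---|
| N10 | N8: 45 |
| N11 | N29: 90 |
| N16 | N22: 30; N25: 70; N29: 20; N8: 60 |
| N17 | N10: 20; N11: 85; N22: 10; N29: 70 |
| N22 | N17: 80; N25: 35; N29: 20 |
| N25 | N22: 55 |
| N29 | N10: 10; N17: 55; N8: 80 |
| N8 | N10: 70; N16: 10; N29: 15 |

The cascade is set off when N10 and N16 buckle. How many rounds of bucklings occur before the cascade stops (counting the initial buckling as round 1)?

Round 1 — N10, N16 buckle (initial).
  N22: +30 → 30 < 80
  N25: +70 → 70 ≥ 60
  N29: +20 → 20 < 90
  N8: +45+60 → 105 ≥ 50
Round 2 — N25, N8 buckle.
  N22: +55 → 85 ≥ 80
  N29: +15 → 35 < 90
Round 3 — N22 buckles.
  N17: +80 → 80 ≥ 30
  N29: +20 → 55 < 90
Round 4 — N17 buckles.
  N11: +85 → 85 ≥ 70
  N29: +70 → 125 ≥ 90
Round 5 — N11, N29 buckle.
No further bucklings.

5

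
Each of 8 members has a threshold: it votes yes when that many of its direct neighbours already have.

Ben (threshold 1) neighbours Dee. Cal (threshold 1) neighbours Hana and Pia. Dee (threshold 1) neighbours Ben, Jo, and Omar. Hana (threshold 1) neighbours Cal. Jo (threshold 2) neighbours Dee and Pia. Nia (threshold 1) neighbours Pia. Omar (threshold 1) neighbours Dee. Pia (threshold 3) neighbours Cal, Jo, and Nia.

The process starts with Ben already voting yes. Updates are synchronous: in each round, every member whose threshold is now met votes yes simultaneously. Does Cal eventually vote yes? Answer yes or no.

Round 1 — Ben votes yes (initial).
Round 2 — checking thresholds:
  Dee: 1 of 3 neighbours ≥ 1, votes yes.
Round 3 — checking thresholds:
  Jo: 1 of 2 neighbours < 2, below threshold.
  Omar: 1 of 1 neighbours ≥ 1, votes yes.
Round 4 — no new yes votes; cascade stops.

no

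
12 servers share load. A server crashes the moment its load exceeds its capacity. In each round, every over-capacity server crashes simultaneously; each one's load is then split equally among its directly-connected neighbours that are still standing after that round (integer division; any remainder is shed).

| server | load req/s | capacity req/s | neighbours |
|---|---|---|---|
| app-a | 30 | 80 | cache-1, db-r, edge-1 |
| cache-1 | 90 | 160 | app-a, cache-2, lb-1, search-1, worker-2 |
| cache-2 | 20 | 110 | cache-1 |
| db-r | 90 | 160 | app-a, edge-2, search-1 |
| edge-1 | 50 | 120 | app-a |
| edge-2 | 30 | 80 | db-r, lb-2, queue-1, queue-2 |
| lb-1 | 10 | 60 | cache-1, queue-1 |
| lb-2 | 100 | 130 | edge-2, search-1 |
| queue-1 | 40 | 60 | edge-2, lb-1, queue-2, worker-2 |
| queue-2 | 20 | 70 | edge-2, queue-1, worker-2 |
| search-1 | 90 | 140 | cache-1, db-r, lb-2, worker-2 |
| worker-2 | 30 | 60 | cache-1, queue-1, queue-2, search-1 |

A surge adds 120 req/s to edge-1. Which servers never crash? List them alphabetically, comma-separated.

cache-2

Round 1 — edge-1 at 170 > 120. edge-1 crashes.
  edge-1 sheds 170 req/s to app-a: 170 each.
    app-a: 30+170 = 200 > 80
Round 2 — app-a crashes.
  app-a sheds 200 req/s to cache-1, db-r: 100 each.
    cache-1: 90+100 = 190 > 160
    db-r: 90+100 = 190 > 160
Round 3 — cache-1, db-r crash.
  cache-1 sheds 190 req/s to cache-2, lb-1, search-1, worker-2: 47 each (2 lost).
    cache-2: 20+47 = 67 ≤ 110
    lb-1: 10+47 = 57 ≤ 60
    search-1: 90+47 = 137 ≤ 140
    worker-2: 30+47 = 77 > 60
  db-r sheds 190 req/s to edge-2, search-1: 95 each.
    edge-2: 30+95 = 125 > 80
    search-1: 137+95 = 232 > 140
Round 4 — edge-2, search-1, worker-2 crash.
  edge-2 sheds 125 req/s to lb-2, queue-1, queue-2: 41 each (2 lost).
    lb-2: 100+41 = 141 > 130
    queue-1: 40+41 = 81 > 60
    queue-2: 20+41 = 61 ≤ 70
  search-1 sheds 232 req/s to lb-2: 232 each.
    lb-2: 141+232 = 373 > 130
  worker-2 sheds 77 req/s to queue-1, queue-2: 38 each (1 lost).
    queue-1: 81+38 = 119 > 60
    queue-2: 61+38 = 99 > 70
Round 5 — lb-2, queue-1, queue-2 crash.
  lb-2 sheds 373 req/s: no online neighbours, lost.
  queue-1 sheds 119 req/s to lb-1: 119 each.
    lb-1: 57+119 = 176 > 60
  queue-2 sheds 99 req/s: no online neighbours, lost.
Round 6 — lb-1 crashes.
  lb-1 sheds 176 req/s: no online neighbours, lost.
No further crashes.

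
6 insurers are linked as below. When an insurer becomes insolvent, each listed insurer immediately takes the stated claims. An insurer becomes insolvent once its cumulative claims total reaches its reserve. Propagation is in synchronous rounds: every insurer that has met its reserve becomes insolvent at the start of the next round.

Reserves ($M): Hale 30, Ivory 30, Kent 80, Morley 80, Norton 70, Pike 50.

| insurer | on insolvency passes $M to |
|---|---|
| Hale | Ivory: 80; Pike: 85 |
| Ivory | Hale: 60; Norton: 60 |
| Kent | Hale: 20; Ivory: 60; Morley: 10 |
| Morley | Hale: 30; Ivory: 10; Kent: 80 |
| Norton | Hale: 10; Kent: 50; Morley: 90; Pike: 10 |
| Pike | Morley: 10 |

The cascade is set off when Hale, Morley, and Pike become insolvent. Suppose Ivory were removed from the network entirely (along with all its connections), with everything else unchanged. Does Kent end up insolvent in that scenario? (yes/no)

With Ivory removed:
Round 1 — Hale, Morley, Pike become insolvent (initial).
  Kent: +80 → 80 ≥ 80
Round 2 — Kent becomes insolvent.
No further insolvencies.

yes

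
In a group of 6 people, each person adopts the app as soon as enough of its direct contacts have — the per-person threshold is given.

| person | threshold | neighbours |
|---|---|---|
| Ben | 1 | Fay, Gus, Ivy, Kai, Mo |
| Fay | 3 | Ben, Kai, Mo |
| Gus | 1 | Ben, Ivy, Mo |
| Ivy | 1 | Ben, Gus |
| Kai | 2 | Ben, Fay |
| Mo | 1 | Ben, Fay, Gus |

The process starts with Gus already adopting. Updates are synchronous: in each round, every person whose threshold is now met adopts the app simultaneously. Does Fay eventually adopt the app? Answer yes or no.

no

Round 1 — Gus adopts the app (initial).
Round 2 — checking thresholds:
  Ben: 1 of 5 neighbours ≥ 1, adopts the app.
  Ivy: 1 of 2 neighbours ≥ 1, adopts the app.
  Mo: 1 of 3 neighbours ≥ 1, adopts the app.
Round 3 — no new adoptions; cascade stops.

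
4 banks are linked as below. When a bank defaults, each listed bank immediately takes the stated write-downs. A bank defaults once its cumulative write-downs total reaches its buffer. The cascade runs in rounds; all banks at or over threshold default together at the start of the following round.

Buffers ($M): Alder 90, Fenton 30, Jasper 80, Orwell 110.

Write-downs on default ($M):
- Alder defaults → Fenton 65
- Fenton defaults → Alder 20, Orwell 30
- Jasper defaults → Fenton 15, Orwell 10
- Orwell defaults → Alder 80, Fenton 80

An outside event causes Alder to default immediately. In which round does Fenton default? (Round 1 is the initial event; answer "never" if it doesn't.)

2

Round 1 — Alder defaults (initial).
  Fenton: +65 → 65 ≥ 30
Round 2 — Fenton defaults.
  Orwell: +30 → 30 < 110
No further defaults.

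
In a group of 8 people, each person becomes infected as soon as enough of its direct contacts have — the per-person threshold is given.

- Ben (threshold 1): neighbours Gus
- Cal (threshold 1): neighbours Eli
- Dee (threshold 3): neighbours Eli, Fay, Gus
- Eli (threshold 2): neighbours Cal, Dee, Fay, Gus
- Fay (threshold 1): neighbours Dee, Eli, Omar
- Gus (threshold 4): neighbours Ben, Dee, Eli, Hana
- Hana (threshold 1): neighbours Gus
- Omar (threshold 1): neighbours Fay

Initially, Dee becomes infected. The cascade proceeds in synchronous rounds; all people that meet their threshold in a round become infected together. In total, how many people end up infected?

5

Round 1 — Dee becomes infected (initial).
Round 2 — checking thresholds:
  Eli: 1 of 4 neighbours < 2, holds.
  Fay: 1 of 3 neighbours ≥ 1, becomes infected.
  Gus: 1 of 4 neighbours < 4, holds.
Round 3 — checking thresholds:
  Eli: 2 of 4 neighbours ≥ 2, becomes infected.
  Gus: 1 of 4 neighbours < 4, holds.
  Omar: 1 of 1 neighbours ≥ 1, becomes infected.
Round 4 — checking thresholds:
  Cal: 1 of 1 neighbours ≥ 1, becomes infected.
  Gus: 2 of 4 neighbours < 4, holds.
Round 5 — no new infections; cascade stops.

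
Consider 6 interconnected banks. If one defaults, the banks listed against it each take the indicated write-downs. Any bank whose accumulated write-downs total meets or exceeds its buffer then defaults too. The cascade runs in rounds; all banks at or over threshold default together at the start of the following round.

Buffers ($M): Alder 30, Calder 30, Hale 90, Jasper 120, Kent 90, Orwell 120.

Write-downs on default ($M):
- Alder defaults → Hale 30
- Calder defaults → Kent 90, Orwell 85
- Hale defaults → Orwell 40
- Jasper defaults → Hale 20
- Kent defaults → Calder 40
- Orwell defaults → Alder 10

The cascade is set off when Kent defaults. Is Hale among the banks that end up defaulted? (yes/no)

no

Round 1 — Kent defaults (initial).
  Calder: +40 → 40 ≥ 30
Round 2 — Calder defaults.
  Orwell: +85 → 85 < 120
No further defaults.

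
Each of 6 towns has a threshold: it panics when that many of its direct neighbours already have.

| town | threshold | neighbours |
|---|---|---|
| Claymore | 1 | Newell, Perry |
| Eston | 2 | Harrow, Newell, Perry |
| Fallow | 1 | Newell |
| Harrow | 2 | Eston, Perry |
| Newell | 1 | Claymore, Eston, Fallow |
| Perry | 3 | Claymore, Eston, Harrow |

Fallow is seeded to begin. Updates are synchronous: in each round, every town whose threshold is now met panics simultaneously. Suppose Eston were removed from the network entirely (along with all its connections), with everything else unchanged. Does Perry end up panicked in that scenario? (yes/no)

no

With Eston removed:
Round 1 — Fallow panics (initial).
Round 2 — checking thresholds:
  Newell: 1 of 2 neighbours ≥ 1, panics.
Round 3 — checking thresholds:
  Claymore: 1 of 2 neighbours ≥ 1, panics.
Round 4 — no new panics; cascade stops.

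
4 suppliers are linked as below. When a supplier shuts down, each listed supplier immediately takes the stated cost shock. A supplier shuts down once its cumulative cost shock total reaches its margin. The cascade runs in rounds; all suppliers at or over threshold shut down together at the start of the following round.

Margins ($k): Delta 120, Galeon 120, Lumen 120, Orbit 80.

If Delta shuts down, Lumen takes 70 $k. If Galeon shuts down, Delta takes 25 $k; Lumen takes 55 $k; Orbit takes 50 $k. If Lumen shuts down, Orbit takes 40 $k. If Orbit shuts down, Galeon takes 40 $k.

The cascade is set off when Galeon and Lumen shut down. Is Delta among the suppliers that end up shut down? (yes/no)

Round 1 — Galeon, Lumen shut down (initial).
  Delta: +25 → 25 < 120
  Orbit: +50+40 → 90 ≥ 80
Round 2 — Orbit shuts down.
No further shutdowns.

no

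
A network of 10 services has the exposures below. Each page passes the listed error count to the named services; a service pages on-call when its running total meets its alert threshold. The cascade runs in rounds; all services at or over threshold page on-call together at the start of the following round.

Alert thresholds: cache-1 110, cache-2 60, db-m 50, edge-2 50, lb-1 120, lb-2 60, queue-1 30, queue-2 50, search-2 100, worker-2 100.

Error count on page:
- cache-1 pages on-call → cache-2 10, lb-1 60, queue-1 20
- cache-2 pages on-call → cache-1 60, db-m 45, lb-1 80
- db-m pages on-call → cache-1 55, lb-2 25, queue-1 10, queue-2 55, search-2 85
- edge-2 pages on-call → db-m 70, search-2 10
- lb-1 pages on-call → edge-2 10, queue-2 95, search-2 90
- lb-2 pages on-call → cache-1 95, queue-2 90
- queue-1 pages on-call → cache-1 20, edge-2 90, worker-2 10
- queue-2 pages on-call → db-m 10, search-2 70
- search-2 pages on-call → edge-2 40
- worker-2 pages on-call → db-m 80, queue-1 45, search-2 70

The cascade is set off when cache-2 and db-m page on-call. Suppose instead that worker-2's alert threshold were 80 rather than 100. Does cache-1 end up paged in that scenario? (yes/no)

With worker-2's alert threshold at 80:
Round 1 — cache-2, db-m page on-call (initial).
  cache-1: +60+55 → 115 ≥ 110
  lb-1: +80 → 80 < 120
  lb-2: +25 → 25 < 60
  queue-1: +10 → 10 < 30
  queue-2: +55 → 55 ≥ 50
  search-2: +85 → 85 < 100
Round 2 — cache-1, queue-2 page on-call.
  lb-1: +60 → 140 ≥ 120
  queue-1: +20 → 30 ≥ 30
  search-2: +70 → 155 ≥ 100
Round 3 — lb-1, queue-1, search-2 page on-call.
  edge-2: +10+90+40 → 140 ≥ 50
  worker-2: +10 → 10 < 80
Round 4 — edge-2 pages on-call.
No further pages.

yes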